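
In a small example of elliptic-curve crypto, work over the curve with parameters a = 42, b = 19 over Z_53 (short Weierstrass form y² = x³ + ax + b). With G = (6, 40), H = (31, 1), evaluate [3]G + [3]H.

First 3G:
Repeated addition: build up to 3G.
2G: tangent at (6, 40): λ = (3·6² + 42)/(2·40) ≡ 44/27. 27⁻¹ ≡ 2 (mod 53), so λ ≡ 44·2 ≡ 35.
  x = λ² - 6 - 6 = 1225 - 12 ≡ 47; y = λ·(6 - 47) - 40 ≡ 9. → (47, 9)
3G: (47, 9) + (6, 40). λ = (40 - 9)/(6 - 47) ≡ 31/12 mod 53. 12⁻¹ ≡ 31 (mod 53), so λ ≡ 7.
  x = λ² - 47 - 6 = 49 - 53 ≡ 49; y = λ·(47 - 49) - 9 ≡ 30. → (49, 30)
3G = (49, 30).
Next 3H:
Repeated addition: build up to 3H.
2H: tangent at (31, 1): λ = (3·31² + 42)/(2·1) ≡ 10/2. 2⁻¹ ≡ 27 (mod 53), so λ ≡ 10·27 ≡ 5.
  x = λ² - 31 - 31 = 25 - 62 ≡ 16; y = λ·(31 - 16) - 1 ≡ 21. → (16, 21)
3H: (16, 21) + (31, 1). λ = (1 - 21)/(31 - 16) ≡ 33/15 mod 53. 15⁻¹ ≡ 46 (mod 53) since 15·46 = 690 ≡ 1, so λ ≡ 34.
  x = λ² - 16 - 31 = 1156 - 47 ≡ 49; y = λ·(16 - 49) - 21 ≡ 23. → (49, 23)
3H = (49, 23).
Finally 3G + 3H:
(49, 30) + (49, 23): same x and y₁ ≡ -y₂, so the sum is the point at infinity.

O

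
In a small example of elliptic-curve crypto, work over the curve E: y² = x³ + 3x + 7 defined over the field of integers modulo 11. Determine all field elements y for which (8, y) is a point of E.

x³ + 3x + 7 = 543 ≡ 4 (mod 11).
Square roots of 4 mod 11: 2 and 9 (since 2² = 4 ≡ 4).

2, 9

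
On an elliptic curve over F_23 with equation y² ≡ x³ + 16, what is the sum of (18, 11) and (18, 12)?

The two points share x = 18 and their y-coordinates satisfy 11 + 12 ≡ 0 (mod 23), so they are inverses. Their sum is ∞.

O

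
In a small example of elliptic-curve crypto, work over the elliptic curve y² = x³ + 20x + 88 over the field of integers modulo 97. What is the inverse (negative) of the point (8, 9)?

-(8, 9) = (8, -9 mod 97) = (8, 88).

(8, 88)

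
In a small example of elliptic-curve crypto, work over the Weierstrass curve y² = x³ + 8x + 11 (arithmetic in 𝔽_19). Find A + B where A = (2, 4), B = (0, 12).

(14, 6)

(2, 4) + (0, 12). λ = (12 - 4)/(0 - 2) ≡ 8/17 mod 19. 17⁻¹ ≡ 9 (mod 19), so λ ≡ 15.
  x = λ² - 2 - 0 = 225 - 2 ≡ 14; y = λ·(2 - 14) - 4 ≡ 6. → (14, 6)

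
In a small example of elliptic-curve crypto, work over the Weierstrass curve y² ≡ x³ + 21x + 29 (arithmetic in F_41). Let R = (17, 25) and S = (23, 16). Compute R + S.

(17, 25) + (23, 16). λ = (16 - 25)/(23 - 17) ≡ 32/6 mod 41. 6⁻¹ ≡ 7 (mod 41) since 6·7 = 42 ≡ 1, so λ ≡ 19.
  x = λ² - 17 - 23 = 361 - 40 ≡ 34; y = λ·(17 - 34) - 25 ≡ 21. → (34, 21)

(34, 21)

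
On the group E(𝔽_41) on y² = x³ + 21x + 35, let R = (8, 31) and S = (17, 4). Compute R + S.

(8, 31) + (17, 4). λ = (4 - 31)/(17 - 8) ≡ 14/9 mod 41. 9⁻¹ ≡ 32 (mod 41), so λ ≡ 38.
  x = λ² - 8 - 17 = 1444 - 25 ≡ 25; y = λ·(8 - 25) - 31 ≡ 20. → (25, 20)

(25, 20)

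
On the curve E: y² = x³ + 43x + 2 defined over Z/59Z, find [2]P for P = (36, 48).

tangent at (36, 48): λ = (3·36² + 43)/(2·48) ≡ 37/37. 37⁻¹ ≡ 8 (mod 59), so λ ≡ 37·8 ≡ 1.
  x = λ² - 36 - 36 = 1 - 72 ≡ 47; y = λ·(36 - 47) - 48 ≡ 0. → (47, 0)

(47, 0)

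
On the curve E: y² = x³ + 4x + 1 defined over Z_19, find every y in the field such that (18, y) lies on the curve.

x³ + 4x + 1 = 5905 ≡ 15 (mod 19).
15 is a non-residue mod 19; no y exists.

none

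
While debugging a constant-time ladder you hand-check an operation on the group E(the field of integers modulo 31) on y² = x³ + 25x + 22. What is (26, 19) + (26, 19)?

tangent at (26, 19): λ = (3·26² + 25)/(2·19) ≡ 7/7. 7⁻¹ ≡ 9 (mod 31), so λ ≡ 7·9 ≡ 1.
  x = λ² - 26 - 26 = 1 - 52 ≡ 11; y = λ·(26 - 11) - 19 ≡ 27. → (11, 27)

(11, 27)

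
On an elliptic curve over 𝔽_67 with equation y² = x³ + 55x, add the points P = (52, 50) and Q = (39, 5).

(52, 50) + (39, 5). λ = (5 - 50)/(39 - 52) ≡ 22/54 mod 67. 54⁻¹ ≡ 36 (mod 67), so λ ≡ 55.
  x = λ² - 52 - 39 = 3025 - 91 ≡ 53; y = λ·(52 - 53) - 50 ≡ 29. → (53, 29)

(53, 29)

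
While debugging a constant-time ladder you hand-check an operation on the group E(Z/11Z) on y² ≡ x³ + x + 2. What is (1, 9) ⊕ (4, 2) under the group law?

(1, 9) + (4, 2). λ = (2 - 9)/(4 - 1) ≡ 4/3 mod 11. 3⁻¹ ≡ 4 (mod 11), so λ ≡ 5.
  x = λ² - 1 - 4 = 25 - 5 ≡ 9; y = λ·(1 - 9) - 9 ≡ 6. → (9, 6)

(9, 6)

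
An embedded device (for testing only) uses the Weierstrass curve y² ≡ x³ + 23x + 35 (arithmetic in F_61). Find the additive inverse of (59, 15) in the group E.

(59, 46)

-(59, 15) = (59, -15 mod 61) = (59, 46).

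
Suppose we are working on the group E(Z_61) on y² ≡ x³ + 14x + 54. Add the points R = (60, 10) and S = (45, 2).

(60, 10) + (45, 2). λ = (2 - 10)/(45 - 60) ≡ 53/46 mod 61. 46⁻¹ ≡ 4 (mod 61) since 46·4 = 184 ≡ 1, so λ ≡ 29.
  x = λ² - 60 - 45 = 841 - 105 ≡ 4; y = λ·(60 - 4) - 10 ≡ 28. → (4, 28)

(4, 28)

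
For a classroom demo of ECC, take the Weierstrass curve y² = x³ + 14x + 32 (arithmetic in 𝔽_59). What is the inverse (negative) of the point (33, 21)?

(33, 38)

-(33, 21) = (33, -21 mod 59) = (33, 38).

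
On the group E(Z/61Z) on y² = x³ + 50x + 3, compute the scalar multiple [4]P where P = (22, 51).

(12, 47)

Repeated addition: build up to 4P.
2P: tangent at (22, 51): λ = (3·22² + 50)/(2·51) ≡ 38/41. 41⁻¹ ≡ 3 (mod 61), so λ ≡ 38·3 ≡ 53.
  x = λ² - 22 - 22 = 2809 - 44 ≡ 20; y = λ·(22 - 20) - 51 ≡ 55. → (20, 55)
3P: (20, 55) + (22, 51). λ = (51 - 55)/(22 - 20) ≡ 57/2 mod 61. 2⁻¹ ≡ 31 (mod 61), so λ ≡ 59.
  x = λ² - 20 - 22 = 3481 - 42 ≡ 23; y = λ·(20 - 23) - 55 ≡ 12. → (23, 12)
4P: (23, 12) + (22, 51). λ = (51 - 12)/(22 - 23) ≡ 39/60 mod 61. 60⁻¹ ≡ 60 (mod 61) since 60·60 = 3600 ≡ 1, so λ ≡ 22.
  x = λ² - 23 - 22 = 484 - 45 ≡ 12; y = λ·(23 - 12) - 12 ≡ 47. → (12, 47)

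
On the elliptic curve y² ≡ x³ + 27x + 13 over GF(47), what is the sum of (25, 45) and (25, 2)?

The two points share x = 25 and their y-coordinates satisfy 45 + 2 ≡ 0 (mod 47), so they are inverses. Their sum is ∞.

O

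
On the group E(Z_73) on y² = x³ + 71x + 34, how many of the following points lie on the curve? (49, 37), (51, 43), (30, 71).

(49, 37): 37² ≡ 55, rhs ≡ 55 → on.
(51, 43): 43² ≡ 24, rhs ≡ 15 → off.
(30, 71): 71² ≡ 4, rhs ≡ 37 → off.

1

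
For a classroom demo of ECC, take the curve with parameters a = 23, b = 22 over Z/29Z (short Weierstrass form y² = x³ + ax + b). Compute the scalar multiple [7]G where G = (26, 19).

(13, 16)

Double-and-add on 7 = (111)₂. Start with G = (26, 19) for the leading 1-bit.
double: tangent at (26, 19): λ = (3·26² + 23)/(2·19) ≡ 21/9. 9⁻¹ ≡ 13 (mod 29), so λ ≡ 21·13 ≡ 12.
  x = λ² - 26 - 26 = 144 - 52 ≡ 5; y = λ·(26 - 5) - 19 ≡ 1. → (5, 1)
add G: (5, 1) + (26, 19). λ = (19 - 1)/(26 - 5) ≡ 18/21 mod 29. 21⁻¹ ≡ 18 (mod 29), so λ ≡ 5.
  x = λ² - 5 - 26 = 25 - 31 ≡ 23; y = λ·(5 - 23) - 1 ≡ 25. → (23, 25)
double: tangent at (23, 25): λ = (3·23² + 23)/(2·25) ≡ 15/21. 21⁻¹ ≡ 18 (mod 29), so λ ≡ 15·18 ≡ 9.
  x = λ² - 23 - 23 = 81 - 46 ≡ 6; y = λ·(23 - 6) - 25 ≡ 12. → (6, 12)
add G: (6, 12) + (26, 19). λ = (19 - 12)/(26 - 6) ≡ 7/20 mod 29. 20⁻¹ ≡ 16 (mod 29), so λ ≡ 25.
  x = λ² - 6 - 26 = 625 - 32 ≡ 13; y = λ·(6 - 13) - 12 ≡ 16. → (13, 16)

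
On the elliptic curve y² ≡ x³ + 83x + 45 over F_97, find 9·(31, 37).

(24, 70)

Write G = (31, 37).
Double-and-add on 9 = (1001)₂. Start with G = (31, 37) for the leading 1-bit.
double: tangent at (31, 37): λ = (3·31² + 83)/(2·37) ≡ 56/74. 74⁻¹ ≡ 59 (mod 97), so λ ≡ 56·59 ≡ 6.
  x = λ² - 31 - 31 = 36 - 62 ≡ 71; y = λ·(31 - 71) - 37 ≡ 14. → (71, 14)
double: tangent at (71, 14): λ = (3·71² + 83)/(2·14) ≡ 74/28. 28⁻¹ ≡ 52 (mod 97), so λ ≡ 74·52 ≡ 65.
  x = λ² - 71 - 71 = 4225 - 142 ≡ 9; y = λ·(71 - 9) - 14 ≡ 39. → (9, 39)
double: tangent at (9, 39): λ = (3·9² + 83)/(2·39) ≡ 35/78. 78⁻¹ ≡ 51 (mod 97) since 78·51 = 3978 ≡ 1, so λ ≡ 35·51 ≡ 39.
  x = λ² - 9 - 9 = 1521 - 18 ≡ 48; y = λ·(9 - 48) - 39 ≡ 89. → (48, 89)
add G: (48, 89) + (31, 37). λ = (37 - 89)/(31 - 48) ≡ 45/80 mod 97. 80⁻¹ ≡ 57 (mod 97), so λ ≡ 43.
  x = λ² - 48 - 31 = 1849 - 79 ≡ 24; y = λ·(48 - 24) - 89 ≡ 70. → (24, 70)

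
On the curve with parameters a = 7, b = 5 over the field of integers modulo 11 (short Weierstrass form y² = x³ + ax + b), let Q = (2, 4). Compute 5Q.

(0, 7)

Double-and-add on 5 = (101)₂. Start with Q = (2, 4) for the leading 1-bit.
double: tangent at (2, 4): λ = (3·2² + 7)/(2·4) ≡ 8/8. 8⁻¹ ≡ 7 (mod 11), so λ ≡ 8·7 ≡ 1.
  x = λ² - 2 - 2 = 1 - 4 ≡ 8; y = λ·(2 - 8) - 4 ≡ 1. → (8, 1)
double: tangent at (8, 1): λ = (3·8² + 7)/(2·1) ≡ 1/2. 2⁻¹ ≡ 6 (mod 11), so λ ≡ 1·6 ≡ 6.
  x = λ² - 8 - 8 = 36 - 16 ≡ 9; y = λ·(8 - 9) - 1 ≡ 4. → (9, 4)
add Q: (9, 4) + (2, 4). λ = (4 - 4)/(2 - 9) ≡ 0/4 mod 11. 4⁻¹ ≡ 3 (mod 11), so λ ≡ 0.
  x = λ² - 9 - 2 = 0 - 11 ≡ 0; y = λ·(9 - 0) - 4 ≡ 7. → (0, 7)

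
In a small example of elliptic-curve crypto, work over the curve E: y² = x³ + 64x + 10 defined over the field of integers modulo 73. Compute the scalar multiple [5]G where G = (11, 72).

(39, 40)

Double-and-add on 5 = (101)₂. Start with G = (11, 72) for the leading 1-bit.
double: tangent at (11, 72): λ = (3·11² + 64)/(2·72) ≡ 62/71. 71⁻¹ ≡ 36 (mod 73), so λ ≡ 62·36 ≡ 42.
  x = λ² - 11 - 11 = 1764 - 22 ≡ 63; y = λ·(11 - 63) - 72 ≡ 7. → (63, 7)
double: tangent at (63, 7): λ = (3·63² + 64)/(2·7) ≡ 72/14. 14⁻¹ ≡ 47 (mod 73), so λ ≡ 72·47 ≡ 26.
  x = λ² - 63 - 63 = 676 - 126 ≡ 39; y = λ·(63 - 39) - 7 ≡ 33. → (39, 33)
add G: (39, 33) + (11, 72). λ = (72 - 33)/(11 - 39) ≡ 39/45 mod 73. 45⁻¹ ≡ 13 (mod 73) since 45·13 = 585 ≡ 1, so λ ≡ 69.
  x = λ² - 39 - 11 = 4761 - 50 ≡ 39; y = λ·(39 - 39) - 33 ≡ 40. → (39, 40)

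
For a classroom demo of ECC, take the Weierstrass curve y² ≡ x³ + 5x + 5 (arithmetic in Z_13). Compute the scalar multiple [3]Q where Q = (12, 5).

Repeated addition: build up to 3Q.
2Q: tangent at (12, 5): λ = (3·12² + 5)/(2·5) ≡ 8/10. 10⁻¹ ≡ 4 (mod 13), so λ ≡ 8·4 ≡ 6.
  x = λ² - 12 - 12 = 36 - 24 ≡ 12; y = λ·(12 - 12) - 5 ≡ 8. → (12, 8)
3Q: (12, 8) + (12, 5): same x and y₁ ≡ -y₂, so the sum is 𝒪.

O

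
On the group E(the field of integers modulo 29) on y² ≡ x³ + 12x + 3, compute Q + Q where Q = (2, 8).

tangent at (2, 8): λ = (3·2² + 12)/(2·8) ≡ 24/16. 16⁻¹ ≡ 20 (mod 29), so λ ≡ 24·20 ≡ 16.
  x = λ² - 2 - 2 = 256 - 4 ≡ 20; y = λ·(2 - 20) - 8 ≡ 23. → (20, 23)

(20, 23)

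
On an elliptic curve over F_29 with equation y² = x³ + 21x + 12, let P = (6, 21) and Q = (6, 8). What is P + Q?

O

The two points share x = 6 and their y-coordinates satisfy 21 + 8 ≡ 0 (mod 29), so they are inverses. Their sum is ∞.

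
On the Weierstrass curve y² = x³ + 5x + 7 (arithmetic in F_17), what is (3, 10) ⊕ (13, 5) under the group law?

(14, 4)

(3, 10) + (13, 5). λ = (5 - 10)/(13 - 3) ≡ 12/10 mod 17. 10⁻¹ ≡ 12 (mod 17), so λ ≡ 8.
  x = λ² - 3 - 13 = 64 - 16 ≡ 14; y = λ·(3 - 14) - 10 ≡ 4. → (14, 4)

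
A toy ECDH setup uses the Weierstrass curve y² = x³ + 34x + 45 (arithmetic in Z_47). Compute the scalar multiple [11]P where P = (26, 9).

(40, 34)

Double-and-add on 11 = (1011)₂. Start with P = (26, 9) for the leading 1-bit.
double: tangent at (26, 9): λ = (3·26² + 34)/(2·9) ≡ 41/18. 18⁻¹ ≡ 34 (mod 47), so λ ≡ 41·34 ≡ 31.
  x = λ² - 26 - 26 = 961 - 52 ≡ 16; y = λ·(26 - 16) - 9 ≡ 19. → (16, 19)
double: tangent at (16, 19): λ = (3·16² + 34)/(2·19) ≡ 3/38. 38⁻¹ ≡ 26 (mod 47), so λ ≡ 3·26 ≡ 31.
  x = λ² - 16 - 16 = 961 - 32 ≡ 36; y = λ·(16 - 36) - 19 ≡ 19. → (36, 19)
add P: (36, 19) + (26, 9). λ = (9 - 19)/(26 - 36) ≡ 37/37 mod 47. 37⁻¹ ≡ 14 (mod 47), so λ ≡ 1.
  x = λ² - 36 - 26 = 1 - 62 ≡ 33; y = λ·(36 - 33) - 19 ≡ 31. → (33, 31)
double: tangent at (33, 31): λ = (3·33² + 34)/(2·31) ≡ 11/15. 15⁻¹ ≡ 22 (mod 47) since 15·22 = 330 ≡ 1, so λ ≡ 11·22 ≡ 7.
  x = λ² - 33 - 33 = 49 - 66 ≡ 30; y = λ·(33 - 30) - 31 ≡ 37. → (30, 37)
add P: (30, 37) + (26, 9). λ = (9 - 37)/(26 - 30) ≡ 19/43 mod 47. 43⁻¹ ≡ 35 (mod 47), so λ ≡ 7.
  x = λ² - 30 - 26 = 49 - 56 ≡ 40; y = λ·(30 - 40) - 37 ≡ 34. → (40, 34)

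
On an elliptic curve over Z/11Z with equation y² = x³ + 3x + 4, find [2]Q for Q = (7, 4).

tangent at (7, 4): λ = (3·7² + 3)/(2·4) ≡ 7/8. 8⁻¹ ≡ 7 (mod 11), so λ ≡ 7·7 ≡ 5.
  x = λ² - 7 - 7 = 25 - 14 ≡ 0; y = λ·(7 - 0) - 4 ≡ 9. → (0, 9)

(0, 9)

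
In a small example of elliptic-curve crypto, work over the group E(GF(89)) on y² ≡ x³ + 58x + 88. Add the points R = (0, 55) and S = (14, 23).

(0, 55) + (14, 23). λ = (23 - 55)/(14 - 0) ≡ 57/14 mod 89. 14⁻¹ ≡ 70 (mod 89) since 14·70 = 980 ≡ 1, so λ ≡ 74.
  x = λ² - 0 - 14 = 5476 - 14 ≡ 33; y = λ·(0 - 33) - 55 ≡ 84. → (33, 84)

(33, 84)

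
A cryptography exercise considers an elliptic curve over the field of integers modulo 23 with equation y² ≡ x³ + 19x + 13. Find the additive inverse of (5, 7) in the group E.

-(5, 7) = (5, -7 mod 23) = (5, 16).

(5, 16)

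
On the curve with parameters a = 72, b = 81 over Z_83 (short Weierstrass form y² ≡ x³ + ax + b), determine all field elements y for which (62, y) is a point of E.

none

x³ + 72x + 81 = 242873 ≡ 15 (mod 83).
15 is a non-residue mod 83; no y exists.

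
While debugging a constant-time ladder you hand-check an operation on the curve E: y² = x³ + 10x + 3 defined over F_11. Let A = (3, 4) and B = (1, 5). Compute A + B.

(10, 5)

(3, 4) + (1, 5). λ = (5 - 4)/(1 - 3) ≡ 1/9 mod 11. 9⁻¹ ≡ 5 (mod 11) since 9·5 = 45 ≡ 1, so λ ≡ 5.
  x = λ² - 3 - 1 = 25 - 4 ≡ 10; y = λ·(3 - 10) - 4 ≡ 5. → (10, 5)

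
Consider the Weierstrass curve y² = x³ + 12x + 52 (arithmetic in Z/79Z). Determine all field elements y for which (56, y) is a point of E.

none

x³ + 12x + 52 = 176340 ≡ 12 (mod 79).
12 is a non-residue mod 79; no y exists.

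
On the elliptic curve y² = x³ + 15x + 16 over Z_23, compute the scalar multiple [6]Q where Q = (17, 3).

(8, 2)

Double-and-add on 6 = (110)₂. Start with Q = (17, 3) for the leading 1-bit.
double: tangent at (17, 3): λ = (3·17² + 15)/(2·3) ≡ 8/6. 6⁻¹ ≡ 4 (mod 23), so λ ≡ 8·4 ≡ 9.
  x = λ² - 17 - 17 = 81 - 34 ≡ 1; y = λ·(17 - 1) - 3 ≡ 3. → (1, 3)
add Q: (1, 3) + (17, 3). λ = (3 - 3)/(17 - 1) ≡ 0/16 mod 23. 16⁻¹ ≡ 13 (mod 23), so λ ≡ 0.
  x = λ² - 1 - 17 = 0 - 18 ≡ 5; y = λ·(1 - 5) - 3 ≡ 20. → (5, 20)
double: tangent at (5, 20): λ = (3·5² + 15)/(2·20) ≡ 21/17. 17⁻¹ ≡ 19 (mod 23) since 17·19 = 323 ≡ 1, so λ ≡ 21·19 ≡ 8.
  x = λ² - 5 - 5 = 64 - 10 ≡ 8; y = λ·(5 - 8) - 20 ≡ 2. → (8, 2)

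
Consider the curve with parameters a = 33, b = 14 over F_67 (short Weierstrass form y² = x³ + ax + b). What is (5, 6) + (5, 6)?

(4, 3)

tangent at (5, 6): λ = (3·5² + 33)/(2·6) ≡ 41/12. 12⁻¹ ≡ 28 (mod 67) since 12·28 = 336 ≡ 1, so λ ≡ 41·28 ≡ 9.
  x = λ² - 5 - 5 = 81 - 10 ≡ 4; y = λ·(5 - 4) - 6 ≡ 3. → (4, 3)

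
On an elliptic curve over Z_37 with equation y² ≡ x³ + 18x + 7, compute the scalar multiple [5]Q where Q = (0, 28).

(18, 13)

Repeated addition: build up to 5Q.
2Q: tangent at (0, 28): λ = (3·0² + 18)/(2·28) ≡ 18/19. 19⁻¹ ≡ 2 (mod 37), so λ ≡ 18·2 ≡ 36.
  x = λ² - 0 - 0 = 1296 - 0 ≡ 1; y = λ·(0 - 1) - 28 ≡ 10. → (1, 10)
3Q: (1, 10) + (0, 28). λ = (28 - 10)/(0 - 1) ≡ 18/36 mod 37. 36⁻¹ ≡ 36 (mod 37) since 36·36 = 1296 ≡ 1, so λ ≡ 19.
  x = λ² - 1 - 0 = 361 - 1 ≡ 27; y = λ·(1 - 27) - 10 ≡ 14. → (27, 14)
4Q: (27, 14) + (0, 28). λ = (28 - 14)/(0 - 27) ≡ 14/10 mod 37. 10⁻¹ ≡ 26 (mod 37) since 10·26 = 260 ≡ 1, so λ ≡ 31.
  x = λ² - 27 - 0 = 961 - 27 ≡ 9; y = λ·(27 - 9) - 14 ≡ 26. → (9, 26)
5Q: (9, 26) + (0, 28). λ = (28 - 26)/(0 - 9) ≡ 2/28 mod 37. 28⁻¹ ≡ 4 (mod 37) since 28·4 = 112 ≡ 1, so λ ≡ 8.
  x = λ² - 9 - 0 = 64 - 9 ≡ 18; y = λ·(9 - 18) - 26 ≡ 13. → (18, 13)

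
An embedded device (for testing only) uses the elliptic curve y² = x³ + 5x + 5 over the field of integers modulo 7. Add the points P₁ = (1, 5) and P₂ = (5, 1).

(1, 5) + (5, 1). λ = (1 - 5)/(5 - 1) ≡ 3/4 mod 7. 4⁻¹ ≡ 2 (mod 7) since 4·2 = 8 ≡ 1, so λ ≡ 6.
  x = λ² - 1 - 5 = 36 - 6 ≡ 2; y = λ·(1 - 2) - 5 ≡ 3. → (2, 3)

(2, 3)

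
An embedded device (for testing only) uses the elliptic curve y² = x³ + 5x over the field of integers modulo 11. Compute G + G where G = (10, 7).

tangent at (10, 7): λ = (3·10² + 5)/(2·7) ≡ 8/3. 3⁻¹ ≡ 4 (mod 11) since 3·4 = 12 ≡ 1, so λ ≡ 8·4 ≡ 10.
  x = λ² - 10 - 10 = 100 - 20 ≡ 3; y = λ·(10 - 3) - 7 ≡ 8. → (3, 8)

(3, 8)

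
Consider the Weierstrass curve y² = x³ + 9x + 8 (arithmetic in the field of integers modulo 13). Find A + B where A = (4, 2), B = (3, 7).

(5, 3)

(4, 2) + (3, 7). λ = (7 - 2)/(3 - 4) ≡ 5/12 mod 13. 12⁻¹ ≡ 12 (mod 13), so λ ≡ 8.
  x = λ² - 4 - 3 = 64 - 7 ≡ 5; y = λ·(4 - 5) - 2 ≡ 3. → (5, 3)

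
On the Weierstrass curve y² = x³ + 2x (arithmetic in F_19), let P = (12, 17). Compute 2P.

tangent at (12, 17): λ = (3·12² + 2)/(2·17) ≡ 16/15. 15⁻¹ ≡ 14 (mod 19), so λ ≡ 16·14 ≡ 15.
  x = λ² - 12 - 12 = 225 - 24 ≡ 11; y = λ·(12 - 11) - 17 ≡ 17. → (11, 17)

(11, 17)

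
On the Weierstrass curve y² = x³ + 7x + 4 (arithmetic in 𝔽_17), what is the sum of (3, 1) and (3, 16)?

The two points share x = 3 and their y-coordinates satisfy 1 + 16 ≡ 0 (mod 17), so they are inverses. Their sum is ∞.

O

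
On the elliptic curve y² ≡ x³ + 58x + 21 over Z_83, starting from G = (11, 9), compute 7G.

Repeated addition: build up to 7G.
2G: tangent at (11, 9): λ = (3·11² + 58)/(2·9) ≡ 6/18. 18⁻¹ ≡ 60 (mod 83), so λ ≡ 6·60 ≡ 28.
  x = λ² - 11 - 11 = 784 - 22 ≡ 15; y = λ·(11 - 15) - 9 ≡ 45. → (15, 45)
3G: (15, 45) + (11, 9). λ = (9 - 45)/(11 - 15) ≡ 47/79 mod 83. 79⁻¹ ≡ 62 (mod 83) since 79·62 = 4898 ≡ 1, so λ ≡ 9.
  x = λ² - 15 - 11 = 81 - 26 ≡ 55; y = λ·(15 - 55) - 45 ≡ 10. → (55, 10)
4G: (55, 10) + (11, 9). λ = (9 - 10)/(11 - 55) ≡ 82/39 mod 83. 39⁻¹ ≡ 66 (mod 83), so λ ≡ 17.
  x = λ² - 55 - 11 = 289 - 66 ≡ 57; y = λ·(55 - 57) - 10 ≡ 39. → (57, 39)
5G: (57, 39) + (11, 9). λ = (9 - 39)/(11 - 57) ≡ 53/37 mod 83. 37⁻¹ ≡ 9 (mod 83), so λ ≡ 62.
  x = λ² - 57 - 11 = 3844 - 68 ≡ 41; y = λ·(57 - 41) - 39 ≡ 40. → (41, 40)
6G: (41, 40) + (11, 9). λ = (9 - 40)/(11 - 41) ≡ 52/53 mod 83. 53⁻¹ ≡ 47 (mod 83) since 53·47 = 2491 ≡ 1, so λ ≡ 37.
  x = λ² - 41 - 11 = 1369 - 52 ≡ 72; y = λ·(41 - 72) - 40 ≡ 58. → (72, 58)
7G: (72, 58) + (11, 9). λ = (9 - 58)/(11 - 72) ≡ 34/22 mod 83. 22⁻¹ ≡ 34 (mod 83) since 22·34 = 748 ≡ 1, so λ ≡ 77.
  x = λ² - 72 - 11 = 5929 - 83 ≡ 36; y = λ·(72 - 36) - 58 ≡ 58. → (36, 58)

(36, 58)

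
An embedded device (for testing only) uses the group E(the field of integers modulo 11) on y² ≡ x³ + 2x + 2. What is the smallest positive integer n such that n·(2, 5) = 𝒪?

2P: tangent at (2, 5): λ = (3·2² + 2)/(2·5) ≡ 3/10. 10⁻¹ ≡ 10 (mod 11), so λ ≡ 3·10 ≡ 8.
  x = λ² - 2 - 2 = 64 - 4 ≡ 5; y = λ·(2 - 5) - 5 ≡ 4. → (5, 4)
3P: (5, 4) + (2, 5). λ = (5 - 4)/(2 - 5) ≡ 1/8 mod 11. 8⁻¹ ≡ 7 (mod 11), so λ ≡ 7.
  x = λ² - 5 - 2 = 49 - 7 ≡ 9; y = λ·(5 - 9) - 4 ≡ 1. → (9, 1)
4P: (9, 1) + (2, 5). λ = (5 - 1)/(2 - 9) ≡ 4/4 mod 11. 4⁻¹ ≡ 3 (mod 11), so λ ≡ 1.
  x = λ² - 9 - 2 = 1 - 11 ≡ 1; y = λ·(9 - 1) - 1 ≡ 7. → (1, 7)
5P: (1, 7) + (2, 5). λ = (5 - 7)/(2 - 1) ≡ 9/1 mod 11. 1⁻¹ ≡ 1 (mod 11), so λ ≡ 9.
  x = λ² - 1 - 2 = 81 - 3 ≡ 1; y = λ·(1 - 1) - 7 ≡ 4. → (1, 4)
6P: (1, 4) + (2, 5). λ = (5 - 4)/(2 - 1) ≡ 1/1 mod 11. 1⁻¹ ≡ 1 (mod 11), so λ ≡ 1.
  x = λ² - 1 - 2 = 1 - 3 ≡ 9; y = λ·(1 - 9) - 4 ≡ 10. → (9, 10)
7P: (9, 10) + (2, 5). λ = (5 - 10)/(2 - 9) ≡ 6/4 mod 11. 4⁻¹ ≡ 3 (mod 11), so λ ≡ 7.
  x = λ² - 9 - 2 = 49 - 11 ≡ 5; y = λ·(9 - 5) - 10 ≡ 7. → (5, 7)
8P: (5, 7) + (2, 5). λ = (5 - 7)/(2 - 5) ≡ 9/8 mod 11. 8⁻¹ ≡ 7 (mod 11), so λ ≡ 8.
  x = λ² - 5 - 2 = 64 - 7 ≡ 2; y = λ·(5 - 2) - 7 ≡ 6. → (2, 6)
9P: (2, 6) + (2, 5): same x and y₁ ≡ -y₂, so the sum is 𝒪.
9P = 𝒪, so the order is 9.

9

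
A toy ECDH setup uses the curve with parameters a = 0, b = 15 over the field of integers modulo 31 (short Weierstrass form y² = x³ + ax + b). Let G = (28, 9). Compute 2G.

(16, 9)

tangent at (28, 9): λ = (3·28² + 0)/(2·9) ≡ 27/18. 18⁻¹ ≡ 19 (mod 31), so λ ≡ 27·19 ≡ 17.
  x = λ² - 28 - 28 = 289 - 56 ≡ 16; y = λ·(28 - 16) - 9 ≡ 9. → (16, 9)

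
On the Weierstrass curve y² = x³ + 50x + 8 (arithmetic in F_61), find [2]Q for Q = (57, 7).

(57, 54)

tangent at (57, 7): λ = (3·57² + 50)/(2·7) ≡ 37/14. 14⁻¹ ≡ 48 (mod 61) since 14·48 = 672 ≡ 1, so λ ≡ 37·48 ≡ 7.
  x = λ² - 57 - 57 = 49 - 114 ≡ 57; y = λ·(57 - 57) - 7 ≡ 54. → (57, 54)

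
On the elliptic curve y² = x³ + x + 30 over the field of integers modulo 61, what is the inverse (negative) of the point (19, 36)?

-(19, 36) = (19, -36 mod 61) = (19, 25).

(19, 25)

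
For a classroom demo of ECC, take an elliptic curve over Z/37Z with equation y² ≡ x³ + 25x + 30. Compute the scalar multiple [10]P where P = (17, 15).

Double-and-add on 10 = (1010)₂. Start with P = (17, 15) for the leading 1-bit.
double: tangent at (17, 15): λ = (3·17² + 25)/(2·15) ≡ 4/30. 30⁻¹ ≡ 21 (mod 37), so λ ≡ 4·21 ≡ 10.
  x = λ² - 17 - 17 = 100 - 34 ≡ 29; y = λ·(17 - 29) - 15 ≡ 13. → (29, 13)
double: tangent at (29, 13): λ = (3·29² + 25)/(2·13) ≡ 32/26. 26⁻¹ ≡ 10 (mod 37) since 26·10 = 260 ≡ 1, so λ ≡ 32·10 ≡ 24.
  x = λ² - 29 - 29 = 576 - 58 ≡ 0; y = λ·(29 - 0) - 13 ≡ 17. → (0, 17)
add P: (0, 17) + (17, 15). λ = (15 - 17)/(17 - 0) ≡ 35/17 mod 37. 17⁻¹ ≡ 24 (mod 37), so λ ≡ 26.
  x = λ² - 0 - 17 = 676 - 17 ≡ 30; y = λ·(0 - 30) - 17 ≡ 17. → (30, 17)
double: tangent at (30, 17): λ = (3·30² + 25)/(2·17) ≡ 24/34. 34⁻¹ ≡ 12 (mod 37), so λ ≡ 24·12 ≡ 29.
  x = λ² - 30 - 30 = 841 - 60 ≡ 4; y = λ·(30 - 4) - 17 ≡ 34. → (4, 34)

(4, 34)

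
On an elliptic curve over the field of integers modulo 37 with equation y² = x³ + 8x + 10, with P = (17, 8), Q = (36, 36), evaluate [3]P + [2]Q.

(19, 18)

First 3P:
Repeated addition: build up to 3P.
2P: tangent at (17, 8): λ = (3·17² + 8)/(2·8) ≡ 24/16. 16⁻¹ ≡ 7 (mod 37), so λ ≡ 24·7 ≡ 20.
  x = λ² - 17 - 17 = 400 - 34 ≡ 33; y = λ·(17 - 33) - 8 ≡ 5. → (33, 5)
3P: (33, 5) + (17, 8). λ = (8 - 5)/(17 - 33) ≡ 3/21 mod 37. 21⁻¹ ≡ 30 (mod 37) since 21·30 = 630 ≡ 1, so λ ≡ 16.
  x = λ² - 33 - 17 = 256 - 50 ≡ 21; y = λ·(33 - 21) - 5 ≡ 2. → (21, 2)
3P = (21, 2).
Next 2Q:
Repeated addition: build up to 2Q.
2Q: tangent at (36, 36): λ = (3·36² + 8)/(2·36) ≡ 11/35. 35⁻¹ ≡ 18 (mod 37), so λ ≡ 11·18 ≡ 13.
  x = λ² - 36 - 36 = 169 - 72 ≡ 23; y = λ·(36 - 23) - 36 ≡ 22. → (23, 22)
2Q = (23, 22).
Finally 3P + 2Q:
(21, 2) + (23, 22). λ = (22 - 2)/(23 - 21) ≡ 20/2 mod 37. 2⁻¹ ≡ 19 (mod 37), so λ ≡ 10.
  x = λ² - 21 - 23 = 100 - 44 ≡ 19; y = λ·(21 - 19) - 2 ≡ 18. → (19, 18)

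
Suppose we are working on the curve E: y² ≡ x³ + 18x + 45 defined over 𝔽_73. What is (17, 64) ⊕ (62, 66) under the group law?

(17, 64) + (62, 66). λ = (66 - 64)/(62 - 17) ≡ 2/45 mod 73. 45⁻¹ ≡ 13 (mod 73), so λ ≡ 26.
  x = λ² - 17 - 62 = 676 - 79 ≡ 13; y = λ·(17 - 13) - 64 ≡ 40. → (13, 40)

(13, 40)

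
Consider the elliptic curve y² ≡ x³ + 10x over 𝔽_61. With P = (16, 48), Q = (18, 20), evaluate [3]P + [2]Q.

First 3P:
Repeated addition: build up to 3P.
2P: tangent at (16, 48): λ = (3·16² + 10)/(2·48) ≡ 46/35. 35⁻¹ ≡ 7 (mod 61), so λ ≡ 46·7 ≡ 17.
  x = λ² - 16 - 16 = 289 - 32 ≡ 13; y = λ·(16 - 13) - 48 ≡ 3. → (13, 3)
3P: (13, 3) + (16, 48). λ = (48 - 3)/(16 - 13) ≡ 45/3 mod 61. 3⁻¹ ≡ 41 (mod 61), so λ ≡ 15.
  x = λ² - 13 - 16 = 225 - 29 ≡ 13; y = λ·(13 - 13) - 3 ≡ 58. → (13, 58)
3P = (13, 58).
Next 2Q:
Repeated addition: build up to 2Q.
2Q: tangent at (18, 20): λ = (3·18² + 10)/(2·20) ≡ 6/40. 40⁻¹ ≡ 29 (mod 61), so λ ≡ 6·29 ≡ 52.
  x = λ² - 18 - 18 = 2704 - 36 ≡ 45; y = λ·(18 - 45) - 20 ≡ 40. → (45, 40)
2Q = (45, 40).
Finally 3P + 2Q:
(13, 58) + (45, 40). λ = (40 - 58)/(45 - 13) ≡ 43/32 mod 61. 32⁻¹ ≡ 21 (mod 61), so λ ≡ 49.
  x = λ² - 13 - 45 = 2401 - 58 ≡ 25; y = λ·(13 - 25) - 58 ≡ 25. → (25, 25)

(25, 25)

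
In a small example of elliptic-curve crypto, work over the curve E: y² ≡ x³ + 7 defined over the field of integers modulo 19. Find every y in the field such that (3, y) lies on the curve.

none

x³ + 0x + 7 = 34 ≡ 15 (mod 19).
15 is a non-residue mod 19; no y exists.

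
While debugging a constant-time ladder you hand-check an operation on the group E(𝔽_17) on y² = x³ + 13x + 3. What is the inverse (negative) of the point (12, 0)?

(12, 0)

-(12, 0) = (12, -0 mod 17) = (12, 0).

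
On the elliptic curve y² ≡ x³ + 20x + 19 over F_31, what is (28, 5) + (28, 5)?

(16, 8)

tangent at (28, 5): λ = (3·28² + 20)/(2·5) ≡ 16/10. 10⁻¹ ≡ 28 (mod 31) since 10·28 = 280 ≡ 1, so λ ≡ 16·28 ≡ 14.
  x = λ² - 28 - 28 = 196 - 56 ≡ 16; y = λ·(28 - 16) - 5 ≡ 8. → (16, 8)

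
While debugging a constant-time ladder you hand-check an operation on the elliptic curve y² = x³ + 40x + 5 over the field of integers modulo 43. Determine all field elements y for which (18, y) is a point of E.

x³ + 40x + 5 = 6557 ≡ 21 (mod 43).
Square roots of 21 mod 43: 8 and 35 (since 8² = 64 ≡ 21).

8, 35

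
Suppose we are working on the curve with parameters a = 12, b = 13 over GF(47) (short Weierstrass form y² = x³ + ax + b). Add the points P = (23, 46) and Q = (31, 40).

(20, 34)

(23, 46) + (31, 40). λ = (40 - 46)/(31 - 23) ≡ 41/8 mod 47. 8⁻¹ ≡ 6 (mod 47) since 8·6 = 48 ≡ 1, so λ ≡ 11.
  x = λ² - 23 - 31 = 121 - 54 ≡ 20; y = λ·(23 - 20) - 46 ≡ 34. → (20, 34)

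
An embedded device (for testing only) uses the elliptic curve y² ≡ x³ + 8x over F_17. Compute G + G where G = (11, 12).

tangent at (11, 12): λ = (3·11² + 8)/(2·12) ≡ 14/7. 7⁻¹ ≡ 5 (mod 17) since 7·5 = 35 ≡ 1, so λ ≡ 14·5 ≡ 2.
  x = λ² - 11 - 11 = 4 - 22 ≡ 16; y = λ·(11 - 16) - 12 ≡ 12. → (16, 12)

(16, 12)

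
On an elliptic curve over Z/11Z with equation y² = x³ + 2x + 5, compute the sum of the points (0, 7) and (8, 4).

(4, 0)

(0, 7) + (8, 4). λ = (4 - 7)/(8 - 0) ≡ 8/8 mod 11. 8⁻¹ ≡ 7 (mod 11), so λ ≡ 1.
  x = λ² - 0 - 8 = 1 - 8 ≡ 4; y = λ·(0 - 4) - 7 ≡ 0. → (4, 0)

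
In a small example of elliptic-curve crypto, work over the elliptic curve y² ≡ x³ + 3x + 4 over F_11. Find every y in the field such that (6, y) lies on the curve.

x³ + 3x + 4 = 238 ≡ 7 (mod 11).
7 is a non-residue mod 11; no y exists.

none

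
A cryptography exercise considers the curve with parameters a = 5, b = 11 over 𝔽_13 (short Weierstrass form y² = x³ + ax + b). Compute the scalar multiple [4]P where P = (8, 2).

Double-and-add on 4 = (100)₂. Start with P = (8, 2) for the leading 1-bit.
double: tangent at (8, 2): λ = (3·8² + 5)/(2·2) ≡ 2/4. 4⁻¹ ≡ 10 (mod 13), so λ ≡ 2·10 ≡ 7.
  x = λ² - 8 - 8 = 49 - 16 ≡ 7; y = λ·(8 - 7) - 2 ≡ 5. → (7, 5)
double: tangent at (7, 5): λ = (3·7² + 5)/(2·5) ≡ 9/10. 10⁻¹ ≡ 4 (mod 13), so λ ≡ 9·4 ≡ 10.
  x = λ² - 7 - 7 = 100 - 14 ≡ 8; y = λ·(7 - 8) - 5 ≡ 11. → (8, 11)

(8, 11)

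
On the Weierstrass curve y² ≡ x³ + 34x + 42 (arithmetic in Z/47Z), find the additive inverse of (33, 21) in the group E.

(33, 26)

-(33, 21) = (33, -21 mod 47) = (33, 26).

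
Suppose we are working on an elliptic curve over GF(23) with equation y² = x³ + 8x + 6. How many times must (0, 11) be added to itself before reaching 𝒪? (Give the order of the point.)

2P: tangent at (0, 11): λ = (3·0² + 8)/(2·11) ≡ 8/22. 22⁻¹ ≡ 22 (mod 23) since 22·22 = 484 ≡ 1, so λ ≡ 8·22 ≡ 15.
  x = λ² - 0 - 0 = 225 - 0 ≡ 18; y = λ·(0 - 18) - 11 ≡ 18. → (18, 18)
3P: (18, 18) + (0, 11). λ = (11 - 18)/(0 - 18) ≡ 16/5 mod 23. 5⁻¹ ≡ 14 (mod 23), so λ ≡ 17.
  x = λ² - 18 - 0 = 289 - 18 ≡ 18; y = λ·(18 - 18) - 18 ≡ 5. → (18, 5)
4P: (18, 5) + (0, 11). λ = (11 - 5)/(0 - 18) ≡ 6/5 mod 23. 5⁻¹ ≡ 14 (mod 23), so λ ≡ 15.
  x = λ² - 18 - 0 = 225 - 18 ≡ 0; y = λ·(18 - 0) - 5 ≡ 12. → (0, 12)
5P: (0, 12) + (0, 11): same x and y₁ ≡ -y₂, so the sum is 𝒪.
5P = 𝒪, so the order is 5.

5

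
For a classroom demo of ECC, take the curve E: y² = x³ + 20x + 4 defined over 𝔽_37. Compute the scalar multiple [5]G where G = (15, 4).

Repeated addition: build up to 5G.
2G: tangent at (15, 4): λ = (3·15² + 20)/(2·4) ≡ 29/8. 8⁻¹ ≡ 14 (mod 37), so λ ≡ 29·14 ≡ 36.
  x = λ² - 15 - 15 = 1296 - 30 ≡ 8; y = λ·(15 - 8) - 4 ≡ 26. → (8, 26)
3G: (8, 26) + (15, 4). λ = (4 - 26)/(15 - 8) ≡ 15/7 mod 37. 7⁻¹ ≡ 16 (mod 37), so λ ≡ 18.
  x = λ² - 8 - 15 = 324 - 23 ≡ 5; y = λ·(8 - 5) - 26 ≡ 28. → (5, 28)
4G: (5, 28) + (15, 4). λ = (4 - 28)/(15 - 5) ≡ 13/10 mod 37. 10⁻¹ ≡ 26 (mod 37) since 10·26 = 260 ≡ 1, so λ ≡ 5.
  x = λ² - 5 - 15 = 25 - 20 ≡ 5; y = λ·(5 - 5) - 28 ≡ 9. → (5, 9)
5G: (5, 9) + (15, 4). λ = (4 - 9)/(15 - 5) ≡ 32/10 mod 37. 10⁻¹ ≡ 26 (mod 37), so λ ≡ 18.
  x = λ² - 5 - 15 = 324 - 20 ≡ 8; y = λ·(5 - 8) - 9 ≡ 11. → (8, 11)

(8, 11)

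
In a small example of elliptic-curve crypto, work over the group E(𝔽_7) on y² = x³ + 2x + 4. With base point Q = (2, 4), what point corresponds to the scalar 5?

Repeated addition: build up to 5Q.
2Q: tangent at (2, 4): λ = (3·2² + 2)/(2·4) ≡ 0/1. 1⁻¹ ≡ 1 (mod 7), so λ ≡ 0·1 ≡ 0.
  x = λ² - 2 - 2 = 0 - 4 ≡ 3; y = λ·(2 - 3) - 4 ≡ 3. → (3, 3)
3Q: (3, 3) + (2, 4). λ = (4 - 3)/(2 - 3) ≡ 1/6 mod 7. 6⁻¹ ≡ 6 (mod 7), so λ ≡ 6.
  x = λ² - 3 - 2 = 36 - 5 ≡ 3; y = λ·(3 - 3) - 3 ≡ 4. → (3, 4)
4Q: (3, 4) + (2, 4). λ = (4 - 4)/(2 - 3) ≡ 0/6 mod 7. 6⁻¹ ≡ 6 (mod 7), so λ ≡ 0.
  x = λ² - 3 - 2 = 0 - 5 ≡ 2; y = λ·(3 - 2) - 4 ≡ 3. → (2, 3)
5Q: (2, 3) + (2, 4): same x and y₁ ≡ -y₂, so the sum is O.

O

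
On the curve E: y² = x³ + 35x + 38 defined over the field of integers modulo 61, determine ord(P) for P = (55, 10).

2P: tangent at (55, 10): λ = (3·55² + 35)/(2·10) ≡ 21/20. 20⁻¹ ≡ 58 (mod 61) since 20·58 = 1160 ≡ 1, so λ ≡ 21·58 ≡ 59.
  x = λ² - 55 - 55 = 3481 - 110 ≡ 16; y = λ·(55 - 16) - 10 ≡ 34. → (16, 34)
3P: (16, 34) + (55, 10). λ = (10 - 34)/(55 - 16) ≡ 37/39 mod 61. 39⁻¹ ≡ 36 (mod 61) since 39·36 = 1404 ≡ 1, so λ ≡ 51.
  x = λ² - 16 - 55 = 2601 - 71 ≡ 29; y = λ·(16 - 29) - 34 ≡ 35. → (29, 35)
4P: (29, 35) + (55, 10). λ = (10 - 35)/(55 - 29) ≡ 36/26 mod 61. 26⁻¹ ≡ 54 (mod 61), so λ ≡ 53.
  x = λ² - 29 - 55 = 2809 - 84 ≡ 41; y = λ·(29 - 41) - 35 ≡ 0. → (41, 0)
5P: (41, 0) + (55, 10). λ = (10 - 0)/(55 - 41) ≡ 10/14 mod 61. 14⁻¹ ≡ 48 (mod 61) since 14·48 = 672 ≡ 1, so λ ≡ 53.
  x = λ² - 41 - 55 = 2809 - 96 ≡ 29; y = λ·(41 - 29) - 0 ≡ 26. → (29, 26)
6P: (29, 26) + (55, 10). λ = (10 - 26)/(55 - 29) ≡ 45/26 mod 61. 26⁻¹ ≡ 54 (mod 61) since 26·54 = 1404 ≡ 1, so λ ≡ 51.
  x = λ² - 29 - 55 = 2601 - 84 ≡ 16; y = λ·(29 - 16) - 26 ≡ 27. → (16, 27)
7P: (16, 27) + (55, 10). λ = (10 - 27)/(55 - 16) ≡ 44/39 mod 61. 39⁻¹ ≡ 36 (mod 61), so λ ≡ 59.
  x = λ² - 16 - 55 = 3481 - 71 ≡ 55; y = λ·(16 - 55) - 27 ≡ 51. → (55, 51)
8P: (55, 51) + (55, 10): same x and y₁ ≡ -y₂, so the sum is the point at infinity.
8P = the point at infinity, so the order is 8.

8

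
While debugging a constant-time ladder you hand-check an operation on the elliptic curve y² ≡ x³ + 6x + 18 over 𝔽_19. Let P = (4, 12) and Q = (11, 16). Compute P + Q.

(4, 12) + (11, 16). λ = (16 - 12)/(11 - 4) ≡ 4/7 mod 19. 7⁻¹ ≡ 11 (mod 19), so λ ≡ 6.
  x = λ² - 4 - 11 = 36 - 15 ≡ 2; y = λ·(4 - 2) - 12 ≡ 0. → (2, 0)

(2, 0)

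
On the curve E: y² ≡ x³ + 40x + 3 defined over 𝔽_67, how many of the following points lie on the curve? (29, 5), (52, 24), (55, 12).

1

(29, 5): 5² ≡ 25, rhs ≡ 25 → on.
(52, 24): 24² ≡ 40, rhs ≡ 48 → off.
(55, 12): 12² ≡ 10, rhs ≡ 6 → off.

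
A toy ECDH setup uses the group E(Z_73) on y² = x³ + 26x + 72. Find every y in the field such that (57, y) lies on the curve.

x³ + 26x + 72 = 186747 ≡ 13 (mod 73).
13 is a non-residue mod 73; no y exists.

none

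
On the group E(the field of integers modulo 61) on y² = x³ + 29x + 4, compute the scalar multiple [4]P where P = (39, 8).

(41, 56)

Double-and-add on 4 = (100)₂. Start with P = (39, 8) for the leading 1-bit.
double: tangent at (39, 8): λ = (3·39² + 29)/(2·8) ≡ 17/16. 16⁻¹ ≡ 42 (mod 61), so λ ≡ 17·42 ≡ 43.
  x = λ² - 39 - 39 = 1849 - 78 ≡ 2; y = λ·(39 - 2) - 8 ≡ 58. → (2, 58)
double: tangent at (2, 58): λ = (3·2² + 29)/(2·58) ≡ 41/55. 55⁻¹ ≡ 10 (mod 61), so λ ≡ 41·10 ≡ 44.
  x = λ² - 2 - 2 = 1936 - 4 ≡ 41; y = λ·(2 - 41) - 58 ≡ 56. → (41, 56)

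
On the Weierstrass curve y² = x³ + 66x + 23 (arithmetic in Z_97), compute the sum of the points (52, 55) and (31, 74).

(52, 55) + (31, 74). λ = (74 - 55)/(31 - 52) ≡ 19/76 mod 97. 76⁻¹ ≡ 60 (mod 97), so λ ≡ 73.
  x = λ² - 52 - 31 = 5329 - 83 ≡ 8; y = λ·(52 - 8) - 55 ≡ 53. → (8, 53)

(8, 53)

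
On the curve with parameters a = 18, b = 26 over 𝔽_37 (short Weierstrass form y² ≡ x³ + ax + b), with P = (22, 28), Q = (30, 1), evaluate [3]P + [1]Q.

First 3P:
Repeated addition: build up to 3P.
2P: tangent at (22, 28): λ = (3·22² + 18)/(2·28) ≡ 27/19. 19⁻¹ ≡ 2 (mod 37) since 19·2 = 38 ≡ 1, so λ ≡ 27·2 ≡ 17.
  x = λ² - 22 - 22 = 289 - 44 ≡ 23; y = λ·(22 - 23) - 28 ≡ 29. → (23, 29)
3P: (23, 29) + (22, 28). λ = (28 - 29)/(22 - 23) ≡ 36/36 mod 37. 36⁻¹ ≡ 36 (mod 37) since 36·36 = 1296 ≡ 1, so λ ≡ 1.
  x = λ² - 23 - 22 = 1 - 45 ≡ 30; y = λ·(23 - 30) - 29 ≡ 1. → (30, 1)
3P = (30, 1).
Finally 3P + Q:
tangent at (30, 1): λ = (3·30² + 18)/(2·1) ≡ 17/2. 2⁻¹ ≡ 19 (mod 37), so λ ≡ 17·19 ≡ 27.
  x = λ² - 30 - 30 = 729 - 60 ≡ 3; y = λ·(30 - 3) - 1 ≡ 25. → (3, 25)

(3, 25)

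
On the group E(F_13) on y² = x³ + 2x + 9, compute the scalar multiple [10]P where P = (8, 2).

(5, 1)

Repeated addition: build up to 10P.
2P: tangent at (8, 2): λ = (3·8² + 2)/(2·2) ≡ 12/4. 4⁻¹ ≡ 10 (mod 13) since 4·10 = 40 ≡ 1, so λ ≡ 12·10 ≡ 3.
  x = λ² - 8 - 8 = 9 - 16 ≡ 6; y = λ·(8 - 6) - 2 ≡ 4. → (6, 4)
3P: (6, 4) + (8, 2). λ = (2 - 4)/(8 - 6) ≡ 11/2 mod 13. 2⁻¹ ≡ 7 (mod 13), so λ ≡ 12.
  x = λ² - 6 - 8 = 144 - 14 ≡ 0; y = λ·(6 - 0) - 4 ≡ 3. → (0, 3)
4P: (0, 3) + (8, 2). λ = (2 - 3)/(8 - 0) ≡ 12/8 mod 13. 8⁻¹ ≡ 5 (mod 13), so λ ≡ 8.
  x = λ² - 0 - 8 = 64 - 8 ≡ 4; y = λ·(0 - 4) - 3 ≡ 4. → (4, 4)
5P: (4, 4) + (8, 2). λ = (2 - 4)/(8 - 4) ≡ 11/4 mod 13. 4⁻¹ ≡ 10 (mod 13), so λ ≡ 6.
  x = λ² - 4 - 8 = 36 - 12 ≡ 11; y = λ·(4 - 11) - 4 ≡ 6. → (11, 6)
6P: (11, 6) + (8, 2). λ = (2 - 6)/(8 - 11) ≡ 9/10 mod 13. 10⁻¹ ≡ 4 (mod 13), so λ ≡ 10.
  x = λ² - 11 - 8 = 100 - 19 ≡ 3; y = λ·(11 - 3) - 6 ≡ 9. → (3, 9)
7P: (3, 9) + (8, 2). λ = (2 - 9)/(8 - 3) ≡ 6/5 mod 13. 5⁻¹ ≡ 8 (mod 13), so λ ≡ 9.
  x = λ² - 3 - 8 = 81 - 11 ≡ 5; y = λ·(3 - 5) - 9 ≡ 12. → (5, 12)
8P: (5, 12) + (8, 2). λ = (2 - 12)/(8 - 5) ≡ 3/3 mod 13. 3⁻¹ ≡ 9 (mod 13), so λ ≡ 1.
  x = λ² - 5 - 8 = 1 - 13 ≡ 1; y = λ·(5 - 1) - 12 ≡ 5. → (1, 5)
9P: (1, 5) + (8, 2). λ = (2 - 5)/(8 - 1) ≡ 10/7 mod 13. 7⁻¹ ≡ 2 (mod 13) since 7·2 = 14 ≡ 1, so λ ≡ 7.
  x = λ² - 1 - 8 = 49 - 9 ≡ 1; y = λ·(1 - 1) - 5 ≡ 8. → (1, 8)
10P: (1, 8) + (8, 2). λ = (2 - 8)/(8 - 1) ≡ 7/7 mod 13. 7⁻¹ ≡ 2 (mod 13), so λ ≡ 1.
  x = λ² - 1 - 8 = 1 - 9 ≡ 5; y = λ·(1 - 5) - 8 ≡ 1. → (5, 1)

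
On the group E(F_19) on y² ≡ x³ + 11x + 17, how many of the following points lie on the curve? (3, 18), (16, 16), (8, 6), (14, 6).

(3, 18): 18² ≡ 1, rhs ≡ 1 → on.
(16, 16): 16² ≡ 9, rhs ≡ 14 → off.
(8, 6): 6² ≡ 17, rhs ≡ 9 → off.
(14, 6): 6² ≡ 17, rhs ≡ 8 → off.

1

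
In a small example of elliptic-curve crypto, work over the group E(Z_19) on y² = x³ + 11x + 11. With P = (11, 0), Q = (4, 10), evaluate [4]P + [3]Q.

First 4P:
Repeated addition: build up to 4P.
2P: (11, 0) + (11, 0): same x and y₁ ≡ -y₂, so the sum is O.
3P: O + (11, 0) = (11, 0) (identity).
4P: (11, 0) + (11, 0): same x and y₁ ≡ -y₂, so the sum is O.
4P = O.
Next 3Q:
Repeated addition: build up to 3Q.
2Q: tangent at (4, 10): λ = (3·4² + 11)/(2·10) ≡ 2/1. 1⁻¹ ≡ 1 (mod 19) since 1·1 = 1 ≡ 1, so λ ≡ 2·1 ≡ 2.
  x = λ² - 4 - 4 = 4 - 8 ≡ 15; y = λ·(4 - 15) - 10 ≡ 6. → (15, 6)
3Q: (15, 6) + (4, 10). λ = (10 - 6)/(4 - 15) ≡ 4/8 mod 19. 8⁻¹ ≡ 12 (mod 19) since 8·12 = 96 ≡ 1, so λ ≡ 10.
  x = λ² - 15 - 4 = 100 - 19 ≡ 5; y = λ·(15 - 5) - 6 ≡ 18. → (5, 18)
3Q = (5, 18).
Finally 4P + 3Q:
O + (5, 18) = (5, 18) (identity).

(5, 18)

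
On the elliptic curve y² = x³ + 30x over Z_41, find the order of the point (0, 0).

2

2P: (0, 0) + (0, 0): same x and y₁ ≡ -y₂, so the sum is O.
2P = O, so the order is 2.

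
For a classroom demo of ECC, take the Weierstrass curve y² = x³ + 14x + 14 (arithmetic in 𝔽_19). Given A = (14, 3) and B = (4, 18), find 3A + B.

First 3A:
Repeated addition: build up to 3A.
2A: tangent at (14, 3): λ = (3·14² + 14)/(2·3) ≡ 13/6. 6⁻¹ ≡ 16 (mod 19), so λ ≡ 13·16 ≡ 18.
  x = λ² - 14 - 14 = 324 - 28 ≡ 11; y = λ·(14 - 11) - 3 ≡ 13. → (11, 13)
3A: (11, 13) + (14, 3). λ = (3 - 13)/(14 - 11) ≡ 9/3 mod 19. 3⁻¹ ≡ 13 (mod 19), so λ ≡ 3.
  x = λ² - 11 - 14 = 9 - 25 ≡ 3; y = λ·(11 - 3) - 13 ≡ 11. → (3, 11)
3A = (3, 11).
Finally 3A + B:
(3, 11) + (4, 18). λ = (18 - 11)/(4 - 3) ≡ 7/1 mod 19. 1⁻¹ ≡ 1 (mod 19), so λ ≡ 7.
  x = λ² - 3 - 4 = 49 - 7 ≡ 4; y = λ·(3 - 4) - 11 ≡ 1. → (4, 1)

(4, 1)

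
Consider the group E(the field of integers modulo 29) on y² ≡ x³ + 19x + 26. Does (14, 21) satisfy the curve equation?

no

y² = 21² ≡ 6; x³ + 19x + 26 = 3036 ≡ 20 (mod 29). 6 ≠ 20.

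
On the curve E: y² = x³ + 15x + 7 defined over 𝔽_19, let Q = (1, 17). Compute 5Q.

Double-and-add on 5 = (101)₂. Start with Q = (1, 17) for the leading 1-bit.
double: tangent at (1, 17): λ = (3·1² + 15)/(2·17) ≡ 18/15. 15⁻¹ ≡ 14 (mod 19) since 15·14 = 210 ≡ 1, so λ ≡ 18·14 ≡ 5.
  x = λ² - 1 - 1 = 25 - 2 ≡ 4; y = λ·(1 - 4) - 17 ≡ 6. → (4, 6)
double: tangent at (4, 6): λ = (3·4² + 15)/(2·6) ≡ 6/12. 12⁻¹ ≡ 8 (mod 19), so λ ≡ 6·8 ≡ 10.
  x = λ² - 4 - 4 = 100 - 8 ≡ 16; y = λ·(4 - 16) - 6 ≡ 7. → (16, 7)
add Q: (16, 7) + (1, 17). λ = (17 - 7)/(1 - 16) ≡ 10/4 mod 19. 4⁻¹ ≡ 5 (mod 19) since 4·5 = 20 ≡ 1, so λ ≡ 12.
  x = λ² - 16 - 1 = 144 - 17 ≡ 13; y = λ·(16 - 13) - 7 ≡ 10. → (13, 10)

(13, 10)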